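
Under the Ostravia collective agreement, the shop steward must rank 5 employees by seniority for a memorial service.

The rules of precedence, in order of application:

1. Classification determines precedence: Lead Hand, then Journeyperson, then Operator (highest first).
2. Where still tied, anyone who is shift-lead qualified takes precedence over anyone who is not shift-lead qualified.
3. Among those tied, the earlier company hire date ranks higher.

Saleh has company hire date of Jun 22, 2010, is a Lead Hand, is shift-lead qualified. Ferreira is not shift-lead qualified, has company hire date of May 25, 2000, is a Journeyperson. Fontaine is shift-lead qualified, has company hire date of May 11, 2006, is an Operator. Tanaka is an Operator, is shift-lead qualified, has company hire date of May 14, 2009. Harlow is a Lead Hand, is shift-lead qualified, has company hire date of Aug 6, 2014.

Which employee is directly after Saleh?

By classification: Saleh and Harlow (Lead Hand); then Ferreira (Journeyperson); then Fontaine and Tanaka (Operator).
Saleh and Harlow are each shift-lead qualified, so the next rule applies.
Among Saleh and Harlow, by company hire date (earlier first): Saleh (Jun 22, 2010) before Harlow (Aug 6, 2014).
Fontaine and Tanaka are each shift-lead qualified, so the next rule applies.
Among Fontaine and Tanaka, by company hire date (earlier first): Fontaine (May 11, 2006) before Tanaka (May 14, 2009).
Order: Saleh, Harlow, Ferreira, Fontaine, Tanaka.

Harlow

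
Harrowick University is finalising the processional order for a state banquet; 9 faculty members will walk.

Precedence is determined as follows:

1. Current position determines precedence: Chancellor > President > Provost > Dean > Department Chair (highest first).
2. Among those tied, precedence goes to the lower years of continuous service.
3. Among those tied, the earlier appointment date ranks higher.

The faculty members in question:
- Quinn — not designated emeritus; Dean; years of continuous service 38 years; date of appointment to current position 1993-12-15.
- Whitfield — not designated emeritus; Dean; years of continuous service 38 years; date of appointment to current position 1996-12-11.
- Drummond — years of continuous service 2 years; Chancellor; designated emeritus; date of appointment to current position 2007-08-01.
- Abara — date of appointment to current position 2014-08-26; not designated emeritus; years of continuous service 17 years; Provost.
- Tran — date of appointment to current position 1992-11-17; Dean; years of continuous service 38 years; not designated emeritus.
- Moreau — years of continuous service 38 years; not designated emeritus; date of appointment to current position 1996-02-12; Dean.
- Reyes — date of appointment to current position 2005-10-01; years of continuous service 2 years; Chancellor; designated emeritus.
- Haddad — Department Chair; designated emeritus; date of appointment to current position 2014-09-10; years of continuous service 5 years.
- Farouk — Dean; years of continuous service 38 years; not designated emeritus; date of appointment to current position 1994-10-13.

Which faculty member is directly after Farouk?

Moreau

By current position: Reyes and Drummond (Chancellor); then Abara (Provost); then Tran, Quinn, Farouk, Moreau and Whitfield (Dean); then Haddad (Department Chair).
Reyes and Drummond both have years of continuous service 2 years, so the next rule applies.
Among Reyes and Drummond, by date of appointment to current position (earlier first): Reyes (2005-10-01) before Drummond (2007-08-01).
Tran, Quinn, Farouk, Moreau and Whitfield all have years of continuous service 38 years, so the next rule applies.
Among Tran, Quinn, Farouk, Moreau and Whitfield, by date of appointment to current position (earlier first): Tran (1992-11-17) before Quinn (1993-12-15) before Farouk (1994-10-13) before Moreau (1996-02-12) before Whitfield (1996-12-11).
Order: Reyes, Drummond, Abara, Tran, Quinn, Farouk, Moreau, Whitfield, Haddad.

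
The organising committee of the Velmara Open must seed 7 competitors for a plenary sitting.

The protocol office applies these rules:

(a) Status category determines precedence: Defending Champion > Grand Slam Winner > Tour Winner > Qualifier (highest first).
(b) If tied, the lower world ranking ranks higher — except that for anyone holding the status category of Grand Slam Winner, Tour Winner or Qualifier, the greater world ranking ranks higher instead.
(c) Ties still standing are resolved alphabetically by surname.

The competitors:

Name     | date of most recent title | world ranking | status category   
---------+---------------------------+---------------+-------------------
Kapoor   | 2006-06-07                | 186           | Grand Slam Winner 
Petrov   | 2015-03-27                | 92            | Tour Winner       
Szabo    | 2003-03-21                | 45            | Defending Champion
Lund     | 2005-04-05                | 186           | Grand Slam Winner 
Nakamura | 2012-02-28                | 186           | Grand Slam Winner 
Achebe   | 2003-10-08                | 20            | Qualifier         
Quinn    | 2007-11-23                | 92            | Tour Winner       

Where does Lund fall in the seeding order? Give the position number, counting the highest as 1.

By status category: Szabo (Defending Champion); then Kapoor, Lund and Nakamura (Grand Slam Winner); then Petrov and Quinn (Tour Winner); then Achebe (Qualifier).
Kapoor, Lund and Nakamura all have world ranking 186, so the next rule applies.
Among Kapoor, Lund and Nakamura, alphabetically by surname: Kapoor before Lund before Nakamura.
Petrov and Quinn both have world ranking 92, so the next rule applies.
Among Petrov and Quinn, alphabetically by surname: Petrov before Quinn.
Order: Szabo, Kapoor, Lund, Nakamura, Petrov, Quinn, Achebe. So position 3.

3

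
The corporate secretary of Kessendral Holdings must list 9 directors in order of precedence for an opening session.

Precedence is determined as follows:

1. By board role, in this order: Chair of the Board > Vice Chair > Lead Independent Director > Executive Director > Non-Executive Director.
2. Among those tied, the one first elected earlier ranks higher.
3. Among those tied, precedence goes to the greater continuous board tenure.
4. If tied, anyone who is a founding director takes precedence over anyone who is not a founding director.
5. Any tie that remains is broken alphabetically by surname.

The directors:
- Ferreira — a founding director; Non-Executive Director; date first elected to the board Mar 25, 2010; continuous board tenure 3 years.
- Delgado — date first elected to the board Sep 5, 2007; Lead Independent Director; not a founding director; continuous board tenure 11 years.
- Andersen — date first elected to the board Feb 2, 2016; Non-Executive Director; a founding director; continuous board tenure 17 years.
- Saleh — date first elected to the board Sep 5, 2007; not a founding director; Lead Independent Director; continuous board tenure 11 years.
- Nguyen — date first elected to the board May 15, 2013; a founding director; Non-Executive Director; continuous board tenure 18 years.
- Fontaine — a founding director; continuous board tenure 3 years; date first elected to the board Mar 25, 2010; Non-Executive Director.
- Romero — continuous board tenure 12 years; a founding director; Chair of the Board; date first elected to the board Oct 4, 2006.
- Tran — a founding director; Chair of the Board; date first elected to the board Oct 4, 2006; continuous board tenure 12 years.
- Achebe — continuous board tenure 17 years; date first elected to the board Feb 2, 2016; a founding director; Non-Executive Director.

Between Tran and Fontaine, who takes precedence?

Tran

By board role: Romero and Tran (Chair of the Board); then Delgado and Saleh (Lead Independent Director); then Ferreira, Fontaine, Nguyen, Achebe and Andersen (Non-Executive Director).
Romero and Tran both have date first elected to the board Oct 4, 2006, so the next rule applies.
Romero and Tran both have continuous board tenure 12 years, so the next rule applies.
Romero and Tran are each a founding director, so the next rule applies.
Among Romero and Tran, alphabetically by surname: Romero before Tran.
Delgado and Saleh both have date first elected to the board Sep 5, 2007, so the next rule applies.
Delgado and Saleh both have continuous board tenure 11 years, so the next rule applies.
Delgado and Saleh are each not a founding director, so the next rule applies.
Among Delgado and Saleh, alphabetically by surname: Delgado before Saleh.
Among Ferreira, Fontaine, Nguyen, Achebe and Andersen, by date first elected to the board (earlier first): Ferreira and Fontaine (Mar 25, 2010) before Nguyen (May 15, 2013) before Achebe and Andersen (Feb 2, 2016).
Ferreira and Fontaine both have continuous board tenure 3 years, so the next rule applies.
Ferreira and Fontaine are each a founding director, so the next rule applies.
Among Ferreira and Fontaine, alphabetically by surname: Ferreira before Fontaine.
Achebe and Andersen both have continuous board tenure 17 years, so the next rule applies.
Achebe and Andersen are each a founding director, so the next rule applies.
Among Achebe and Andersen, alphabetically by surname: Achebe before Andersen.
So Tran takes precedence.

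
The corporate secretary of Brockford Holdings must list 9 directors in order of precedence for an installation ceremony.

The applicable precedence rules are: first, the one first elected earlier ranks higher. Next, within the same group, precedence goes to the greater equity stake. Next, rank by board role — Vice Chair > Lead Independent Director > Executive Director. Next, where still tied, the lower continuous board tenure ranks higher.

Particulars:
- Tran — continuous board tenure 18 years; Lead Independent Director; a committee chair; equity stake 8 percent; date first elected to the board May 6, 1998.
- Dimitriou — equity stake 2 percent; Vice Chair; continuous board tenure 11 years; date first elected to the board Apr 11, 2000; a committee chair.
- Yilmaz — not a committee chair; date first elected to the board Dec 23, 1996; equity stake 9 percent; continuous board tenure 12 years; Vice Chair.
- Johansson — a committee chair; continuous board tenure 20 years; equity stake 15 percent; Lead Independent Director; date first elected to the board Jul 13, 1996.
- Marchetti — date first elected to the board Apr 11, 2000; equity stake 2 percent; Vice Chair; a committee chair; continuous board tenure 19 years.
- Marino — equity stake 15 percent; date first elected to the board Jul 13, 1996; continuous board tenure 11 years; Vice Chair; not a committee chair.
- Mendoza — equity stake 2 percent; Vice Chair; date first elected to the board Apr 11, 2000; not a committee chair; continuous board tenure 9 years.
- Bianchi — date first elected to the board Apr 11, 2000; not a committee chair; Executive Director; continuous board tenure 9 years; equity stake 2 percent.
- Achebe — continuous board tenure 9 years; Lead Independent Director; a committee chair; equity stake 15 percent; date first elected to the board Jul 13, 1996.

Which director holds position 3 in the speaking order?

Johansson

By date first elected to the board (earlier first): Marino, Achebe and Johansson (each Jul 13, 1996); then Yilmaz (Dec 23, 1996); then Tran (May 6, 1998); then Mendoza, Dimitriou, Marchetti and Bianchi (each Apr 11, 2000).
Marino, Achebe and Johansson all have equity stake 15 percent, so the next rule applies.
Among Marino, Achebe and Johansson, by board role: Marino (Vice Chair) before Achebe and Johansson (Lead Independent Director).
Among Achebe and Johansson, by continuous board tenure (lower first): Achebe (9 years) before Johansson (20 years).
Mendoza, Dimitriou, Marchetti and Bianchi all have equity stake 2 percent, so the next rule applies.
Among Mendoza, Dimitriou, Marchetti and Bianchi, by board role: Mendoza, Dimitriou and Marchetti (Vice Chair) before Bianchi (Executive Director).
Among Mendoza, Dimitriou and Marchetti, by continuous board tenure (lower first): Mendoza (9 years) before Dimitriou (11 years) before Marchetti (19 years).
Order: Marino, Achebe, Johansson, Yilmaz, Tran, Mendoza, Dimitriou, Marchetti, Bianchi.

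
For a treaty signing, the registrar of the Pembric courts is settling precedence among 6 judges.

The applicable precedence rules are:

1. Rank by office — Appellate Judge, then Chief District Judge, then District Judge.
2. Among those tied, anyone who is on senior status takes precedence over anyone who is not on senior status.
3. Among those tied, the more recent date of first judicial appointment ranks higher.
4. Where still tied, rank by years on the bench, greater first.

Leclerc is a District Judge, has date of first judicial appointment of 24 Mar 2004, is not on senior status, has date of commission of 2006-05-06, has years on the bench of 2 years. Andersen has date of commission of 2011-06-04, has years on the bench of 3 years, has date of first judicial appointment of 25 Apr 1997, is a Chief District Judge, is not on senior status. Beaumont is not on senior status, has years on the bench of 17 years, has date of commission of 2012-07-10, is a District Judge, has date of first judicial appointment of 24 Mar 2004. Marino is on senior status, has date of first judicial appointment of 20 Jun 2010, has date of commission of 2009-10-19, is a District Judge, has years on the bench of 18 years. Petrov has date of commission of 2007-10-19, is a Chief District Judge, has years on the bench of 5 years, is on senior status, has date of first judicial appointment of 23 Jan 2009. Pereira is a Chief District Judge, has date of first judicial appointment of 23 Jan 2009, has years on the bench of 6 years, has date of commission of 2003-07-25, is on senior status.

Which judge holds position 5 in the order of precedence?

Beaumont

By office: Pereira, Petrov and Andersen (Chief District Judge); then Marino, Beaumont and Leclerc (District Judge).
Among Pereira, Petrov and Andersen, on senior status before not on senior status: Pereira and Petrov (on senior status) before Andersen (not on senior status).
Pereira and Petrov both have date of first judicial appointment 23 Jan 2009, so the next rule applies.
Among Pereira and Petrov, by years on the bench (higher first): Pereira (6 years) before Petrov (5 years).
Among Marino, Beaumont and Leclerc, on senior status before not on senior status: Marino (on senior status) before Beaumont and Leclerc (not on senior status).
Beaumont and Leclerc both have date of first judicial appointment 24 Mar 2004, so the next rule applies.
Among Beaumont and Leclerc, by years on the bench (higher first): Beaumont (17 years) before Leclerc (2 years).
Order: Pereira, Petrov, Andersen, Marino, Beaumont, Leclerc.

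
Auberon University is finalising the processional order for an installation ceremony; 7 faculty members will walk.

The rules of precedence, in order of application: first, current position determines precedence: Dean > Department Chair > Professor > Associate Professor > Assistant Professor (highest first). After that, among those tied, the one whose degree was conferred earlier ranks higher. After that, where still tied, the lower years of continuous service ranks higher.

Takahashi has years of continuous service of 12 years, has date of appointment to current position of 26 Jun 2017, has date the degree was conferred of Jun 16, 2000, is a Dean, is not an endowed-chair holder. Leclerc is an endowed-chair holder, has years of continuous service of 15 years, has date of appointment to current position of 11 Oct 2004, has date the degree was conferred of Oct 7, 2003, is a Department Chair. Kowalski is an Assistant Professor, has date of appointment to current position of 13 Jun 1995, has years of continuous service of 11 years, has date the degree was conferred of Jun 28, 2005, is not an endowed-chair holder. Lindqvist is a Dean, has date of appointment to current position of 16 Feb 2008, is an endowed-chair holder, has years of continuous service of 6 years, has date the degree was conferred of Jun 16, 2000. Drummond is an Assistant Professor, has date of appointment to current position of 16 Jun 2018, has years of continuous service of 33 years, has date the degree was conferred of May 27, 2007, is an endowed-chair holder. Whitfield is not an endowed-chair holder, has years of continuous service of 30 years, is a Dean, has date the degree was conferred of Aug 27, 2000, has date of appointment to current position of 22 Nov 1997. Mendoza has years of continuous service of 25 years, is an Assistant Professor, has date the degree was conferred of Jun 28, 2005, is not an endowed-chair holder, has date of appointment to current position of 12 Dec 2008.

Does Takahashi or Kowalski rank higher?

Takahashi

By current position: Lindqvist, Takahashi and Whitfield (Dean); then Leclerc (Department Chair); then Kowalski, Mendoza and Drummond (Assistant Professor).
Among Lindqvist, Takahashi and Whitfield, by date the degree was conferred (earlier first): Lindqvist and Takahashi (Jun 16, 2000) before Whitfield (Aug 27, 2000).
Among Lindqvist and Takahashi, by years of continuous service (lower first): Lindqvist (6 years) before Takahashi (12 years).
Among Kowalski, Mendoza and Drummond, by date the degree was conferred (earlier first): Kowalski and Mendoza (Jun 28, 2005) before Drummond (May 27, 2007).
Among Kowalski and Mendoza, by years of continuous service (lower first): Kowalski (11 years) before Mendoza (25 years).
So Takahashi takes precedence.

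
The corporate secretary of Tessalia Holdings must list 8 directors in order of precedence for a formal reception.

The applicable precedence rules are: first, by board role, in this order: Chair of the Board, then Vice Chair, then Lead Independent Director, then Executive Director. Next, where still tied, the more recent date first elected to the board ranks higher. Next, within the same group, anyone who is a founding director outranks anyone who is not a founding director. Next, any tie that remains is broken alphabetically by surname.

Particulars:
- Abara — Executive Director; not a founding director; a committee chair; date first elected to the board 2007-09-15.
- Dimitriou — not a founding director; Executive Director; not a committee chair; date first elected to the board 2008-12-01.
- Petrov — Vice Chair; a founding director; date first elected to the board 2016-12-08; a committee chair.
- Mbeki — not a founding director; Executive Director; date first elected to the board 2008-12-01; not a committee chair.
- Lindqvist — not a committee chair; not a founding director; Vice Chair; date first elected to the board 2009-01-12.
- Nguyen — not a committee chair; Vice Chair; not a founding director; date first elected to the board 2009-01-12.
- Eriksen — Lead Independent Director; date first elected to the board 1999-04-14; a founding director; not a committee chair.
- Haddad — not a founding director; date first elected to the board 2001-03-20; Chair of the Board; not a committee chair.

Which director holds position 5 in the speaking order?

Eriksen

By board role: Haddad (Chair of the Board); then Petrov, Lindqvist and Nguyen (Vice Chair); then Eriksen (Lead Independent Director); then Dimitriou, Mbeki and Abara (Executive Director).
Among Petrov, Lindqvist and Nguyen, by date first elected to the board (later first): Petrov (2016-12-08) before Lindqvist and Nguyen (2009-01-12).
Lindqvist and Nguyen are each not a founding director, so the next rule applies.
Among Lindqvist and Nguyen, alphabetically by surname: Lindqvist before Nguyen.
Among Dimitriou, Mbeki and Abara, by date first elected to the board (later first): Dimitriou and Mbeki (2008-12-01) before Abara (2007-09-15).
Dimitriou and Mbeki are each not a founding director, so the next rule applies.
Among Dimitriou and Mbeki, alphabetically by surname: Dimitriou before Mbeki.
Order: Haddad, Petrov, Lindqvist, Nguyen, Eriksen, Dimitriou, Mbeki, Abara.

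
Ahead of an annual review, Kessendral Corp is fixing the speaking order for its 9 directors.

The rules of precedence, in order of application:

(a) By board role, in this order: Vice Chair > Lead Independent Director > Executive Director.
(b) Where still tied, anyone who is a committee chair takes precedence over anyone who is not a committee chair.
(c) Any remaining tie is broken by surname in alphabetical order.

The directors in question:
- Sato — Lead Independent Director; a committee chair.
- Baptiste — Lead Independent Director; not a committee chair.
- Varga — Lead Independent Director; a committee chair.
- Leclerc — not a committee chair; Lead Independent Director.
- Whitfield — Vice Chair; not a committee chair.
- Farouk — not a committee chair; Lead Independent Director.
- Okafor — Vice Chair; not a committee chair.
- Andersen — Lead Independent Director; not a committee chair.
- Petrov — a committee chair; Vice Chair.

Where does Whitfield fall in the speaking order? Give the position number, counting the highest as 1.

3

By board role: Petrov, Okafor and Whitfield (Vice Chair); then Sato, Varga, Andersen, Baptiste, Farouk and Leclerc (Lead Independent Director).
Among Petrov, Okafor and Whitfield, a committee chair before not a committee chair: Petrov (a committee chair) before Okafor and Whitfield (not a committee chair).
Among Okafor and Whitfield, alphabetically by surname: Okafor before Whitfield.
Among Sato, Varga, Andersen, Baptiste, Farouk and Leclerc, a committee chair before not a committee chair: Sato and Varga (a committee chair) before Andersen, Baptiste, Farouk and Leclerc (not a committee chair).
Among Sato and Varga, alphabetically by surname: Sato before Varga.
Among Andersen, Baptiste, Farouk and Leclerc, alphabetically by surname: Andersen before Baptiste before Farouk before Leclerc.
Order: Petrov, Okafor, Whitfield, Sato, Varga, Andersen, Baptiste, Farouk, Leclerc. So position 3.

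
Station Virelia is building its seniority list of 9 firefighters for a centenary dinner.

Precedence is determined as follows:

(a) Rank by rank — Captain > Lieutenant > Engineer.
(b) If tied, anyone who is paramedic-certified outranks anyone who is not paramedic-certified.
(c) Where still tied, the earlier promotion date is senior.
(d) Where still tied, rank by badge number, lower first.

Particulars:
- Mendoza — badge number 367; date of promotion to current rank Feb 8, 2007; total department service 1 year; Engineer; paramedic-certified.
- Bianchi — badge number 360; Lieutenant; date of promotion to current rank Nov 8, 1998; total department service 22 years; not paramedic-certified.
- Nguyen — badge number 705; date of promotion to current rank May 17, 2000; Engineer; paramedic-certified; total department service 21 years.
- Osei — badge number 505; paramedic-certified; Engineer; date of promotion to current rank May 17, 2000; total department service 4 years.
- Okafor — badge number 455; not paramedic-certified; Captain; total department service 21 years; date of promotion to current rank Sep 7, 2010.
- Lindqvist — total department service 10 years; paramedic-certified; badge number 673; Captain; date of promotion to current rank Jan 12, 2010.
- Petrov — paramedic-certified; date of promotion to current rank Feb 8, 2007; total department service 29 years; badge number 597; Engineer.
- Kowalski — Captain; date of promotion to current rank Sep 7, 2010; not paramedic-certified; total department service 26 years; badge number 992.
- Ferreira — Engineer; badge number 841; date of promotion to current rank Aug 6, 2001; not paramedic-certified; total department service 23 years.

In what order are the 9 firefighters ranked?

Lindqvist, Okafor, Kowalski, Bianchi, Osei, Nguyen, Mendoza, Petrov, Ferreira

By rank: Lindqvist, Okafor and Kowalski (Captain); then Bianchi (Lieutenant); then Osei, Nguyen, Mendoza, Petrov and Ferreira (Engineer).
Among Lindqvist, Okafor and Kowalski, paramedic-certified before not paramedic-certified: Lindqvist (paramedic-certified) before Okafor and Kowalski (not paramedic-certified).
Okafor and Kowalski both have date of promotion to current rank Sep 7, 2010, so the next rule applies.
Among Okafor and Kowalski, by badge number (lower first): Okafor (455) before Kowalski (992).
Among Osei, Nguyen, Mendoza, Petrov and Ferreira, paramedic-certified before not paramedic-certified: Osei, Nguyen, Mendoza and Petrov (paramedic-certified) before Ferreira (not paramedic-certified).
Among Osei, Nguyen, Mendoza and Petrov, by date of promotion to current rank (earlier first): Osei and Nguyen (May 17, 2000) before Mendoza and Petrov (Feb 8, 2007).
Among Osei and Nguyen, by badge number (lower first): Osei (505) before Nguyen (705).
Among Mendoza and Petrov, by badge number (lower first): Mendoza (367) before Petrov (597).
Full order: Lindqvist, Okafor, Kowalski, Bianchi, Osei, Nguyen, Mendoza, Petrov, Ferreira.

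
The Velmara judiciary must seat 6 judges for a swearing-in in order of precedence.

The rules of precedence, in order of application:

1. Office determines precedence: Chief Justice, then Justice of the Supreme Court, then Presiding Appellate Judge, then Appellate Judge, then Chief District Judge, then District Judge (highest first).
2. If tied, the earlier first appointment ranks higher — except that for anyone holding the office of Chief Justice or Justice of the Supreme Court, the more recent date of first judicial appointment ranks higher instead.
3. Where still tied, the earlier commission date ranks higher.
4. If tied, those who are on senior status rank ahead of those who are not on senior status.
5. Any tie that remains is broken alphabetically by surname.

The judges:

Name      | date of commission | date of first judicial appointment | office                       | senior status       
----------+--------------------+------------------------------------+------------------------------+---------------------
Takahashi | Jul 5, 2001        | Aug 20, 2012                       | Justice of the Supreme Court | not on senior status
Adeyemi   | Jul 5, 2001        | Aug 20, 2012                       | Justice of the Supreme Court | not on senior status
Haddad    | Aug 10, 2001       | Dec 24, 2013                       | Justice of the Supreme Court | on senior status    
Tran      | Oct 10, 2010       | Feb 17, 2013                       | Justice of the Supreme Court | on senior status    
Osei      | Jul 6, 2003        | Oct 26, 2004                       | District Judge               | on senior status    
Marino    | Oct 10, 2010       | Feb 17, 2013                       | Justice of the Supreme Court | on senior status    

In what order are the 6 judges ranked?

Haddad, Marino, Tran, Adeyemi, Takahashi, Osei

By office: Haddad, Marino, Tran, Adeyemi and Takahashi (Justice of the Supreme Court); then Osei (District Judge).
Among Haddad, Marino, Tran, Adeyemi and Takahashi, by date of first judicial appointment (later first) (reversed rule for this group): Haddad (Dec 24, 2013) before Marino and Tran (Feb 17, 2013) before Adeyemi and Takahashi (Aug 20, 2012).
Marino and Tran both have date of commission Oct 10, 2010, so the next rule applies.
Marino and Tran are each on senior status, so the next rule applies.
Among Marino and Tran, alphabetically by surname: Marino before Tran.
Adeyemi and Takahashi both have date of commission Jul 5, 2001, so the next rule applies.
Adeyemi and Takahashi are each not on senior status, so the next rule applies.
Among Adeyemi and Takahashi, alphabetically by surname: Adeyemi before Takahashi.
Full order: Haddad, Marino, Tran, Adeyemi, Takahashi, Osei.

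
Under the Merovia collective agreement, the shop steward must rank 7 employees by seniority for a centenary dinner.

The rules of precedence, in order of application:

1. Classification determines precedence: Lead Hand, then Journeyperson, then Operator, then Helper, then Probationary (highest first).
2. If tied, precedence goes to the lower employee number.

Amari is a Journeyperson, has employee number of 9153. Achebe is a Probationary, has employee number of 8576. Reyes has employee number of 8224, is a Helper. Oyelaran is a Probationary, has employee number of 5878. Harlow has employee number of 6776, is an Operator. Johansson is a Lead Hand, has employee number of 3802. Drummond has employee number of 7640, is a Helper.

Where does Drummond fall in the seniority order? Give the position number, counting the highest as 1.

4

By classification: Johansson (Lead Hand); then Amari (Journeyperson); then Harlow (Operator); then Drummond and Reyes (Helper); then Oyelaran and Achebe (Probationary).
Among Drummond and Reyes, by employee number (lower first): Drummond (7640) before Reyes (8224).
Among Oyelaran and Achebe, by employee number (lower first): Oyelaran (5878) before Achebe (8576).
Order: Johansson, Amari, Harlow, Drummond, Reyes, Oyelaran, Achebe. So position 4.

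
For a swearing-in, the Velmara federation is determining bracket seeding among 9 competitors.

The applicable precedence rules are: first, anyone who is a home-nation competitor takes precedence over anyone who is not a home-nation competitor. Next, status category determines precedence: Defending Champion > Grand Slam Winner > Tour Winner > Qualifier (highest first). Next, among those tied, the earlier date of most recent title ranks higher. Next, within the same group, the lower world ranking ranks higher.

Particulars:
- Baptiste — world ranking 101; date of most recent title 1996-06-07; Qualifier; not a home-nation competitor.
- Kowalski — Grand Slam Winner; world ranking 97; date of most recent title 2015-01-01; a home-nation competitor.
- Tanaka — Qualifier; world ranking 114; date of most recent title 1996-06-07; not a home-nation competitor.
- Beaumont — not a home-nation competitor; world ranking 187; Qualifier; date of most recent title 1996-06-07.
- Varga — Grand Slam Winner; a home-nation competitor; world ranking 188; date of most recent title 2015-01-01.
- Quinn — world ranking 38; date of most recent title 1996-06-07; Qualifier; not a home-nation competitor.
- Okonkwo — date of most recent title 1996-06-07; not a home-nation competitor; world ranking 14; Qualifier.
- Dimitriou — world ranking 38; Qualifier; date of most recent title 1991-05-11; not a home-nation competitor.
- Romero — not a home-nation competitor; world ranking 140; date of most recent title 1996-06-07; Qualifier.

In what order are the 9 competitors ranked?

By the first rule: Kowalski and Varga (both a home-nation competitor); then Dimitriou, Okonkwo, Quinn, Baptiste, Tanaka, Romero and Beaumont (each not a home-nation competitor).
Kowalski and Varga are each Grand Slam Winner, so the next rule applies.
Kowalski and Varga both have date of most recent title 2015-01-01, so the next rule applies.
Among Kowalski and Varga, by world ranking (lower first): Kowalski (97) before Varga (188).
Dimitriou, Okonkwo, Quinn, Baptiste, Tanaka, Romero and Beaumont are each Qualifier, so the next rule applies.
Among Dimitriou, Okonkwo, Quinn, Baptiste, Tanaka, Romero and Beaumont, by date of most recent title (earlier first): Dimitriou (1991-05-11) before Okonkwo, Quinn, Baptiste, Tanaka, Romero and Beaumont (1996-06-07).
Among Okonkwo, Quinn, Baptiste, Tanaka, Romero and Beaumont, by world ranking (lower first): Okonkwo (14) before Quinn (38) before Baptiste (101) before Tanaka (114) before Romero (140) before Beaumont (187).
Full order: Kowalski, Varga, Dimitriou, Okonkwo, Quinn, Baptiste, Tanaka, Romero, Beaumont.

Kowalski, Varga, Dimitriou, Okonkwo, Quinn, Baptiste, Tanaka, Romero, Beaumont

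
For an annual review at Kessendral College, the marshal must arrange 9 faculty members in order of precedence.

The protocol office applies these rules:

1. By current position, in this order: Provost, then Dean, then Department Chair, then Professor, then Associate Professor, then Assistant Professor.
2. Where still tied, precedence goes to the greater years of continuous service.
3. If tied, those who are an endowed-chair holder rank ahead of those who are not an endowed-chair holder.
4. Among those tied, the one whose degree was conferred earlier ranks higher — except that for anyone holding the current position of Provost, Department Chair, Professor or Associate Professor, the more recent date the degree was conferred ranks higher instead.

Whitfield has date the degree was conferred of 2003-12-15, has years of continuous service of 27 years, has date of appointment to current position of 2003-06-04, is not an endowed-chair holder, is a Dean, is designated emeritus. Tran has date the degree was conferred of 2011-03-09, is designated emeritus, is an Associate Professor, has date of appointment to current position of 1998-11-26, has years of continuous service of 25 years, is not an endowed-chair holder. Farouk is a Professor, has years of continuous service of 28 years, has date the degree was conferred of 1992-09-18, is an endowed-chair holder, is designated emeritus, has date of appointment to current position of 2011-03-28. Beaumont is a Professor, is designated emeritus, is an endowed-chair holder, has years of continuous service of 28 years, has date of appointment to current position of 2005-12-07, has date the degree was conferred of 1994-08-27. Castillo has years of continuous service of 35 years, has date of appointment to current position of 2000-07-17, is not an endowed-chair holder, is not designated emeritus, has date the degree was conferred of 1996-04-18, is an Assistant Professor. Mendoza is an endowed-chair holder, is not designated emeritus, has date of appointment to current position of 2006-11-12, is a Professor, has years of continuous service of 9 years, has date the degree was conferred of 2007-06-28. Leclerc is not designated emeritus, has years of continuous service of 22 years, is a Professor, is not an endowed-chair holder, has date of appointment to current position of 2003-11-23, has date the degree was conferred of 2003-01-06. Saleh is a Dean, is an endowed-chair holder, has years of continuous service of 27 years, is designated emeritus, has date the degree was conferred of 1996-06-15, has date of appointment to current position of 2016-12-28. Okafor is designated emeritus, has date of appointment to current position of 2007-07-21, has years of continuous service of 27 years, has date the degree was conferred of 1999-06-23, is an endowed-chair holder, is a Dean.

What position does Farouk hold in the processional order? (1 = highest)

5

By current position: Saleh, Okafor and Whitfield (Dean); then Beaumont, Farouk, Leclerc and Mendoza (Professor); then Tran (Associate Professor); then Castillo (Assistant Professor).
Saleh, Okafor and Whitfield all have years of continuous service 27 years, so the next rule applies.
Among Saleh, Okafor and Whitfield, an endowed-chair holder before not an endowed-chair holder: Saleh and Okafor (an endowed-chair holder) before Whitfield (not an endowed-chair holder).
Among Saleh and Okafor, by date the degree was conferred (earlier first): Saleh (1996-06-15) before Okafor (1999-06-23).
Among Beaumont, Farouk, Leclerc and Mendoza, by years of continuous service (higher first): Beaumont and Farouk (28 years) before Leclerc (22 years) before Mendoza (9 years).
Beaumont and Farouk are each an endowed-chair holder, so the next rule applies.
Among Beaumont and Farouk, by date the degree was conferred (later first) (reversed rule for this group): Beaumont (1994-08-27) before Farouk (1992-09-18).
Order: Saleh, Okafor, Whitfield, Beaumont, Farouk, Leclerc, Mendoza, Tran, Castillo. So position 5.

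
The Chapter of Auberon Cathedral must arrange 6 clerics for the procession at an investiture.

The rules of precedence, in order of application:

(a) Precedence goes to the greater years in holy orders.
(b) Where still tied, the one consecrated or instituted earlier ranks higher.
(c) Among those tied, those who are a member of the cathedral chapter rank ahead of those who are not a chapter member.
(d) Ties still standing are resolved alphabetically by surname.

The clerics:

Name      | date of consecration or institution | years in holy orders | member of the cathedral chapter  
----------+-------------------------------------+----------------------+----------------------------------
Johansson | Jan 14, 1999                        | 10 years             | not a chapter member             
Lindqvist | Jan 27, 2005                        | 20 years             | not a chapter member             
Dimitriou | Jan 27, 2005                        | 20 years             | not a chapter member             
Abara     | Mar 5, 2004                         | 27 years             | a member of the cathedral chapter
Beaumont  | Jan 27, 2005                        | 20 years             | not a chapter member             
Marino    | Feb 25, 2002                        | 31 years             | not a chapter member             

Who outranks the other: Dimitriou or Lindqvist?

Dimitriou

By years in holy orders (higher first): Marino (31 years); then Abara (27 years); then Beaumont, Dimitriou and Lindqvist (each 20 years); then Johansson (10 years).
Beaumont, Dimitriou and Lindqvist all have date of consecration or institution Jan 27, 2005, so the next rule applies.
Beaumont, Dimitriou and Lindqvist are each not a chapter member, so the next rule applies.
Among Beaumont, Dimitriou and Lindqvist, alphabetically by surname: Beaumont before Dimitriou before Lindqvist.
So Dimitriou takes precedence.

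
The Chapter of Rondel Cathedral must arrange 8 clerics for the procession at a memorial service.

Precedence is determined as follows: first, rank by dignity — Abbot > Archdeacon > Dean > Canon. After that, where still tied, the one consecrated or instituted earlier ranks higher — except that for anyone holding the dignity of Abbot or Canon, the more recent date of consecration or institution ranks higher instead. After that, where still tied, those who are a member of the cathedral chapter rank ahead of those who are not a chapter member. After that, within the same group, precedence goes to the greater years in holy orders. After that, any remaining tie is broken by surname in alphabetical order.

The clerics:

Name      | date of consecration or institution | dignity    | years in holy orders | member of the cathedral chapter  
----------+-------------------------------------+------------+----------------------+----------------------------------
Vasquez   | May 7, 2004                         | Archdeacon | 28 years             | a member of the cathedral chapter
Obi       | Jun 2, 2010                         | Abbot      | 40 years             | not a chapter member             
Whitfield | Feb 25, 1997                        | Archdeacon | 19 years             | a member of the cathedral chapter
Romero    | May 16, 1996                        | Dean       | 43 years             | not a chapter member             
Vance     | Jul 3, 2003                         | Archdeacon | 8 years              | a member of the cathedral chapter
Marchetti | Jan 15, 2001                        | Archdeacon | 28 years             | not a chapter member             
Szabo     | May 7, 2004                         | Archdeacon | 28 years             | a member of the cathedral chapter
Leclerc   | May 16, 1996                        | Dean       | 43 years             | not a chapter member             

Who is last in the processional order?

By dignity: Obi (Abbot); then Whitfield, Marchetti, Vance, Szabo and Vasquez (Archdeacon); then Leclerc and Romero (Dean).
Among Whitfield, Marchetti, Vance, Szabo and Vasquez, by date of consecration or institution (earlier first): Whitfield (Feb 25, 1997) before Marchetti (Jan 15, 2001) before Vance (Jul 3, 2003) before Szabo and Vasquez (May 7, 2004).
Szabo and Vasquez are each a member of the cathedral chapter, so the next rule applies.
Szabo and Vasquez both have years in holy orders 28 years, so the next rule applies.
Among Szabo and Vasquez, alphabetically by surname: Szabo before Vasquez.
Leclerc and Romero both have date of consecration or institution May 16, 1996, so the next rule applies.
Leclerc and Romero are each not a chapter member, so the next rule applies.
Leclerc and Romero both have years in holy orders 43 years, so the next rule applies.
Among Leclerc and Romero, alphabetically by surname: Leclerc before Romero.
Order: Obi, Whitfield, Marchetti, Vance, Szabo, Vasquez, Leclerc, Romero.

Romero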